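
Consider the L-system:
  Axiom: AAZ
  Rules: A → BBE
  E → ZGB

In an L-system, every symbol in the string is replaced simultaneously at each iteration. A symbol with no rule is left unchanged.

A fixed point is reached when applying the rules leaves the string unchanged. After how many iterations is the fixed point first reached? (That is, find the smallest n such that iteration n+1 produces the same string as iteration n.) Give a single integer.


Step 0: AAZ
Step 1: BBEBBEZ
Step 2: BBZGBBBZGBZ
Step 3: BBZGBBBZGBZ  (unchanged — fixed point at step 2)

Answer: 2


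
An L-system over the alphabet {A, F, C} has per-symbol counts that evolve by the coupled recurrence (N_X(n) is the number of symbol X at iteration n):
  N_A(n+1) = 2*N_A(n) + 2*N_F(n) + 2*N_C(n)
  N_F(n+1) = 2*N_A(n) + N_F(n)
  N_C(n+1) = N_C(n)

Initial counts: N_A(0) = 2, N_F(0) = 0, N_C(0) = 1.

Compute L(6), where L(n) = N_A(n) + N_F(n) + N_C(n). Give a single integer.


Answer: 6279

Derivation:
Step 0: N_A=2, N_F=0, N_C=1, L=3
Step 1: N_A=6, N_F=4, N_C=1, L=11
Step 2: N_A=22, N_F=16, N_C=1, L=39
Step 3: N_A=78, N_F=60, N_C=1, L=139
Step 4: N_A=278, N_F=216, N_C=1, L=495
Step 5: N_A=990, N_F=772, N_C=1, L=1763
Step 6: N_A=3526, N_F=2752, N_C=1, L=6279


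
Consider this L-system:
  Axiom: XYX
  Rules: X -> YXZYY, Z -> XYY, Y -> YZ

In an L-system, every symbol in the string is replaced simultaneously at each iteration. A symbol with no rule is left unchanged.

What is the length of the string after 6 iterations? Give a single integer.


Answer: 1836

Derivation:
Step 0: length = 3
Step 1: length = 12
Step 2: length = 33
Step 3: length = 90
Step 4: length = 246
Step 5: length = 672
Step 6: length = 1836


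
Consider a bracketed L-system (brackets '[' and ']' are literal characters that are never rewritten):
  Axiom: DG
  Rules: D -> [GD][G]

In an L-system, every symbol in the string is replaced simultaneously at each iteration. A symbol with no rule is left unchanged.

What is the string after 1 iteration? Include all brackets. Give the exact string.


Answer: [GD][G]G

Derivation:
Step 0: DG
Step 1: [GD][G]G


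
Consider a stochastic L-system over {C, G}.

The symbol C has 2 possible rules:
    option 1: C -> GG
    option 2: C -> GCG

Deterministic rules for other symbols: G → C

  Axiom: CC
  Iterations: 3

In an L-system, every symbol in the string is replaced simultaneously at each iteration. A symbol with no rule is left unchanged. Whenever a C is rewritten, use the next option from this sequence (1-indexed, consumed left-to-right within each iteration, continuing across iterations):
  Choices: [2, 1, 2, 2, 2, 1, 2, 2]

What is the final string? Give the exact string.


Answer: GCGCGCGCGGGCGGCG

Derivation:
Step 0: CC
Step 1: GCGGG  (used choices [2, 1])
Step 2: CGCGCCC  (used choices [2])
Step 3: GCGCGCGCGGGCGGCG  (used choices [2, 2, 1, 2, 2])


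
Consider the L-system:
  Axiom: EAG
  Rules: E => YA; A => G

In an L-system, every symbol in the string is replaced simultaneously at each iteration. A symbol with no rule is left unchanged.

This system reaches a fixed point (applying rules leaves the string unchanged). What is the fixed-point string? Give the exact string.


Step 0: EAG
Step 1: YAGG
Step 2: YGGG
Step 3: YGGG  (unchanged — fixed point at step 2)

Answer: YGGG


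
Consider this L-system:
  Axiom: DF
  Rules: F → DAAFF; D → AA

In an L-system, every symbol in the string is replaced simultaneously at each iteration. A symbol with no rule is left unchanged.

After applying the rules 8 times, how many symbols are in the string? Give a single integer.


Step 0: length = 2
Step 1: length = 7
Step 2: length = 16
Step 3: length = 34
Step 4: length = 70
Step 5: length = 142
Step 6: length = 286
Step 7: length = 574
Step 8: length = 1150

Answer: 1150


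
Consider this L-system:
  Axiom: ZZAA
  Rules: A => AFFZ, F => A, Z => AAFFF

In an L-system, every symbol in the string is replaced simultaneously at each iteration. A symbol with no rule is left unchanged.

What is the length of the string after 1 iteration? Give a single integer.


Answer: 18

Derivation:
Step 0: length = 4
Step 1: length = 18


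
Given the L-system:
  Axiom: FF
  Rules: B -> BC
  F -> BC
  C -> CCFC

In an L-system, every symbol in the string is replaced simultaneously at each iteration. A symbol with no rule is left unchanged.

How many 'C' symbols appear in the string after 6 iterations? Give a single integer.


Answer: 1120

Derivation:
Final string: BCCCFCCCFCCCFCBCCCFCCCFCCCFCBCCCFCCCFCCCFCBCCCFCBCCCFCCCFCCCFCBCCCFCCCFCCCFCBCCCFCCCFCCCFCBCCCFCBCCCFCCCFCCCFCBCCCFCCCFCCCFCBCCCFCCCFCCCFCBCCCFCBCCCFCCCFCCCFCBCCCFCBCCCFCCCFCCCFCBCCCFCCCFCCCFCBCCCFCCCFCCCFCBCCCFCBCCCFCCCFCCCFCBCCCFCCCFCCCFCBCCCFCCCFCCCFCBCCCFCBCCCFCCCFCCCFCBCCCFCCCFCCCFCBCCCFCCCFCCCFCBCCCFCBCCCFCCCFCCCFCBCCCFCBCCCFCCCFCCCFCBCCCFCCCFCCCFCBCCCFCCCFCCCFCBCCCFCBCCCFCCCFCCCFCBCCCFCCCFCCCFCBCCCFCCCFCCCFCBCCCFCBCCCFCCCFCCCFCBCCCFCCCFCCCFCBCCCFCCCFCCCFCBCCCFCBCCCFCCCFCCCFCBCCCFCBCCCFCCCFCCCFCBCCCFCCCFCCCFCBCCCFCCCFCCCFCBCCCFCBCCCFCCCFCCCFCBCCCFCBCCCFCCCFCCCFCBCCCFCCCFCCCFCBCCCFCCCFCCCFCBCCCFCBCCCFCCCFCCCFCBCCCFCCCFCCCFCBCCCFCCCFCCCFCBCCCFCBCCCFCCCFCCCFCBCCCFCCCFCCCFCBCCCFCCCFCCCFCBCCCFCBCCCFCCCFCCCFCBCCCFCBCCCFCCCFCCCFCBCCCFCCCFCCCFCBCCCFCCCFCCCFCBCCCFCBCCCFCCCFCCCFCBCCCFCBCCCFCCCFCCCFCBCCCFCCCFCCCFCBCCCFCCCFCCCFCBCCCFCBCCCFCCCFCCCFCBCCCFCCCFCCCFCBCCCFCCCFCCCFCBCCCFCBCCCFCCCFCCCFCBCCCFCCCFCCCFCBCCCFCCCFCCCFCBCCCFCBCCCFCCCFCCCFCBCCCFCBCCCFCCCFCCCFCBCCCFCCCFCCCFCBCCCFCCCFCCCFCBCCCFCBCCCFCCCFCCCFCBCCCFCCCFCCCFCBCCCFCCCFCCCFCBCCCFCBCCCFCCCFCCCFCBCCCFCCCFCCCFCBCCCFCCCFCCCFCBCCCFCBCCCFCCCFCCCFCBCCCFCBCCCFCCCFCCCFCBCCCFCCCFCCCFCBCCCFCCCFCCCFCBCCCFCBCCCFCCCFCCCFCBCCCFCCCFCCCFCBCCCFCCCFCCCFCBCCCFCBCCCFCCCFCCCFCBCCCFCCCFCCCFCBCCCFCCCFCCCFCBCCCFCBCCCFCCCFCCCFCBCCCFCBCCCFCCCFCCCFCBCCCFCCCFCCCFCBCCCFCCCFCCCFCBCCCFCBCCCFCCCFCCCFCBCCCFCBCCCFCCCFCCCFCBCCCFCCCFCCCFCBCCCFCCCFCCCFCBCCCFCBCCCFCCCFCCCFCBCCCFCCCFCCCFCBCCCFCCCFCCCFCBCCCFCBCCCFCCCFCCCFCBCCCFCCCFCCCFCBCCCFCCCFCCCFCBCCCFCBCCCFCCCFCCCFCBCCCFCBCCCFCCCFCCCFCBCCCFCCCFCCCFCBCCCFCCCFCCCFCBCCCFCBCCCFCCCFCCCFCBCCCFC
Count of 'C': 1120


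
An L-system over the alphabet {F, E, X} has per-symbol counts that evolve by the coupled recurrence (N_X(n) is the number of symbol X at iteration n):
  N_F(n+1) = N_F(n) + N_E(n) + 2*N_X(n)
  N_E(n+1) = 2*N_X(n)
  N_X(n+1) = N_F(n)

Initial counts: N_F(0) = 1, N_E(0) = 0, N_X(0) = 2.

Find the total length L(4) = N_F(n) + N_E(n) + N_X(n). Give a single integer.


Step 0: N_F=1, N_E=0, N_X=2, L=3
Step 1: N_F=5, N_E=4, N_X=1, L=10
Step 2: N_F=11, N_E=2, N_X=5, L=18
Step 3: N_F=23, N_E=10, N_X=11, L=44
Step 4: N_F=55, N_E=22, N_X=23, L=100

Answer: 100


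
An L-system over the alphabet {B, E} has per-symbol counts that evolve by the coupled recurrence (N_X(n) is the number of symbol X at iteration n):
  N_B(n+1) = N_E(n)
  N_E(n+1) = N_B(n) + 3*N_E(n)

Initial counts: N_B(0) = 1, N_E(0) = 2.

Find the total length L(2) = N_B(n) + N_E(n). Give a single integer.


Answer: 30

Derivation:
Step 0: N_B=1, N_E=2, L=3
Step 1: N_B=2, N_E=7, L=9
Step 2: N_B=7, N_E=23, L=30


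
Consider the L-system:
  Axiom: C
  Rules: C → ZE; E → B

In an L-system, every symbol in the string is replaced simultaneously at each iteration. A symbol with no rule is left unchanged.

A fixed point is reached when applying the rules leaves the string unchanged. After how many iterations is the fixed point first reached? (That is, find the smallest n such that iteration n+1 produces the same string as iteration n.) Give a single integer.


Answer: 2

Derivation:
Step 0: C
Step 1: ZE
Step 2: ZB
Step 3: ZB  (unchanged — fixed point at step 2)


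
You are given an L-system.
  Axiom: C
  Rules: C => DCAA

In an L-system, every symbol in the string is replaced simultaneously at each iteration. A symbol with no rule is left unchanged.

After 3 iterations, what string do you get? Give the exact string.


Answer: DDDCAAAAAA

Derivation:
Step 0: C
Step 1: DCAA
Step 2: DDCAAAA
Step 3: DDDCAAAAAA


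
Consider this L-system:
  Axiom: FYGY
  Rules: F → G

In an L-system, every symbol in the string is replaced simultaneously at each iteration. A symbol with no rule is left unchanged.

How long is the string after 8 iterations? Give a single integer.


Answer: 4

Derivation:
Step 0: length = 4
Step 1: length = 4
Step 2: length = 4
Step 3: length = 4
Step 4: length = 4
Step 5: length = 4
Step 6: length = 4
Step 7: length = 4
Step 8: length = 4


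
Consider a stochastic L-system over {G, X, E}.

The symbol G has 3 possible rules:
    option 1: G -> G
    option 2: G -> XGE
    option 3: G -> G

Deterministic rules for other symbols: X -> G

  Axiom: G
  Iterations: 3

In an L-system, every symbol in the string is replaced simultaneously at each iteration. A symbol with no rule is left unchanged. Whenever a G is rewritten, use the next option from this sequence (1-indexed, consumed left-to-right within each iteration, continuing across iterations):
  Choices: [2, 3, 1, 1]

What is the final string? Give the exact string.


Step 0: G
Step 1: XGE  (used choices [2])
Step 2: GGE  (used choices [3])
Step 3: GGE  (used choices [1, 1])

Answer: GGE


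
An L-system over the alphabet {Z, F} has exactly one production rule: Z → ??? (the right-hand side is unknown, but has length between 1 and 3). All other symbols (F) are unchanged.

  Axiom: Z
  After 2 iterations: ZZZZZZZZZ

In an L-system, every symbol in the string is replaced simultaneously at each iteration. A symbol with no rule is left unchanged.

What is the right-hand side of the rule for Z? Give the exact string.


Answer: ZZZ

Derivation:
Trying Z → ZZZ:
  Step 0: Z
  Step 1: ZZZ
  Step 2: ZZZZZZZZZ
Matches the given result.


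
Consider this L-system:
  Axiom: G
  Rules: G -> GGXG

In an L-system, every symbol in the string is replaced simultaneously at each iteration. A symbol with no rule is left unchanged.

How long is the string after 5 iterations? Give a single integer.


Step 0: length = 1
Step 1: length = 4
Step 2: length = 13
Step 3: length = 40
Step 4: length = 121
Step 5: length = 364

Answer: 364


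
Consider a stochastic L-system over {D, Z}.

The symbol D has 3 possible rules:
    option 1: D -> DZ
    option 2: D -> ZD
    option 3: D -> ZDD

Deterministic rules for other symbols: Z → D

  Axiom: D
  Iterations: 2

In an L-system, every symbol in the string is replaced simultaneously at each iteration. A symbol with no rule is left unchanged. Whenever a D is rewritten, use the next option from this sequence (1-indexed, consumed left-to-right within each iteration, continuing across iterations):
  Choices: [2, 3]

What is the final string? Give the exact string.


Step 0: D
Step 1: ZD  (used choices [2])
Step 2: DZDD  (used choices [3])

Answer: DZDD


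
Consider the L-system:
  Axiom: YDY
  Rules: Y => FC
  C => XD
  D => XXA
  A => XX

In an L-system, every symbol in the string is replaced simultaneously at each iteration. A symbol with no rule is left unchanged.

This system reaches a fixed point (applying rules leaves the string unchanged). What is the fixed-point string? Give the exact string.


Answer: FXXXXXXXXXFXXXXX

Derivation:
Step 0: YDY
Step 1: FCXXAFC
Step 2: FXDXXXXFXD
Step 3: FXXXAXXXXFXXXA
Step 4: FXXXXXXXXXFXXXXX
Step 5: FXXXXXXXXXFXXXXX  (unchanged — fixed point at step 4)


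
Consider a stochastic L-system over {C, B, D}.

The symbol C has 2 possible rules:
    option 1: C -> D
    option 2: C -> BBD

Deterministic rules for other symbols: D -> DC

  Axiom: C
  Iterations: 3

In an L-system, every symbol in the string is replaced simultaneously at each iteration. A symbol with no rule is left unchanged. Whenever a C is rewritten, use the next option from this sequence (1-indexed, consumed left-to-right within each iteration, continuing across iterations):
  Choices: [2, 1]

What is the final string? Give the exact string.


Answer: BBDCD

Derivation:
Step 0: C
Step 1: BBD  (used choices [2])
Step 2: BBDC  (used choices [])
Step 3: BBDCD  (used choices [1])


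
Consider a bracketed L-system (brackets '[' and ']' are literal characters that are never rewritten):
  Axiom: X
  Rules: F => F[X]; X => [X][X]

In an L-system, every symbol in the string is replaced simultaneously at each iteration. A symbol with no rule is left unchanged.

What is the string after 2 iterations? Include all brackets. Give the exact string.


Step 0: X
Step 1: [X][X]
Step 2: [[X][X]][[X][X]]

Answer: [[X][X]][[X][X]]


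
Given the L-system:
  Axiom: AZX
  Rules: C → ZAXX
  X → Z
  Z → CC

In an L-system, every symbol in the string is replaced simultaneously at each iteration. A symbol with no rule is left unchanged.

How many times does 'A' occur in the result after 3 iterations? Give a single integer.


Answer: 5

Derivation:
Step 0: AZX  (1 'A')
Step 1: ACCZ  (1 'A')
Step 2: AZAXXZAXXCC  (3 'A')
Step 3: ACCAZZCCAZZZAXXZAXX  (5 'A')


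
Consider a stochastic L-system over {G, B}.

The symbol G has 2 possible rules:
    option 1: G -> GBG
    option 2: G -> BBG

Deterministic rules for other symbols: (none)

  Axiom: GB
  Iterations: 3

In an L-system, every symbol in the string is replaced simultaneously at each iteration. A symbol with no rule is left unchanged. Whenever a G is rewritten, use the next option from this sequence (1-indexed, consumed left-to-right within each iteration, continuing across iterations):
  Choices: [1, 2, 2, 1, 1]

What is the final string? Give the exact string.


Answer: BBGBGBBBGBGB

Derivation:
Step 0: GB
Step 1: GBGB  (used choices [1])
Step 2: BBGBBBGB  (used choices [2, 2])
Step 3: BBGBGBBBGBGB  (used choices [1, 1])


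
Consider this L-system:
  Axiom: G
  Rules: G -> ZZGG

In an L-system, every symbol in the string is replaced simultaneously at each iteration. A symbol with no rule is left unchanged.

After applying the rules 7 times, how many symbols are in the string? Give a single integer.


Step 0: length = 1
Step 1: length = 4
Step 2: length = 10
Step 3: length = 22
Step 4: length = 46
Step 5: length = 94
Step 6: length = 190
Step 7: length = 382

Answer: 382


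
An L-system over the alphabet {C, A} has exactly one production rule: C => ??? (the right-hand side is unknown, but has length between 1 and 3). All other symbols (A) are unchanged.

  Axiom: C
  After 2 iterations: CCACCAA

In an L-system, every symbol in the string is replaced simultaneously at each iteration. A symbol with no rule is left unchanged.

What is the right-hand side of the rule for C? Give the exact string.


Trying C => CCA:
  Step 0: C
  Step 1: CCA
  Step 2: CCACCAA
Matches the given result.

Answer: CCA


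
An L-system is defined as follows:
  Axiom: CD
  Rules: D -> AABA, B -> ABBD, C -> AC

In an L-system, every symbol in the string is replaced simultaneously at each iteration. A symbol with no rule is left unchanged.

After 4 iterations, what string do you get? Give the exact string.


Answer: AAAACAAAAABBDABBDAABAAABBDABBDAABAAAABBDAA

Derivation:
Step 0: CD
Step 1: ACAABA
Step 2: AACAAABBDA
Step 3: AAACAAAABBDABBDAABAA
Step 4: AAAACAAAAABBDABBDAABAAABBDABBDAABAAAABBDAA


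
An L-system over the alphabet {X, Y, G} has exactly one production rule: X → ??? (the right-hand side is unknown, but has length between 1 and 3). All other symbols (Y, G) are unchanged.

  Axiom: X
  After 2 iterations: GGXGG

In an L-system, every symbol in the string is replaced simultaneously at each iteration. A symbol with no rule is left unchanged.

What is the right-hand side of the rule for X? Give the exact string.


Answer: GXG

Derivation:
Trying X → GXG:
  Step 0: X
  Step 1: GXG
  Step 2: GGXGG
Matches the given result.


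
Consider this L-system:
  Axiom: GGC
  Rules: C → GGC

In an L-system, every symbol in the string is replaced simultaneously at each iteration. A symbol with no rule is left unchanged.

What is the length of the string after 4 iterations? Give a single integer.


Step 0: length = 3
Step 1: length = 5
Step 2: length = 7
Step 3: length = 9
Step 4: length = 11

Answer: 11


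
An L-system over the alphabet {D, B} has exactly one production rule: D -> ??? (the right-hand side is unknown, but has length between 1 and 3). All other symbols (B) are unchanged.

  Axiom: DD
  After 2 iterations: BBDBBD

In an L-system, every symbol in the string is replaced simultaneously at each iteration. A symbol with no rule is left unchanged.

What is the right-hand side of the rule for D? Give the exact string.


Trying D -> BD:
  Step 0: DD
  Step 1: BDBD
  Step 2: BBDBBD
Matches the given result.

Answer: BD


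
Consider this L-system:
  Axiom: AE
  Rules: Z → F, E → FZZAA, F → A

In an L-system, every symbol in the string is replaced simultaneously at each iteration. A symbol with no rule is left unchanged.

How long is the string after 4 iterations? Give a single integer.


Step 0: length = 2
Step 1: length = 6
Step 2: length = 6
Step 3: length = 6
Step 4: length = 6

Answer: 6


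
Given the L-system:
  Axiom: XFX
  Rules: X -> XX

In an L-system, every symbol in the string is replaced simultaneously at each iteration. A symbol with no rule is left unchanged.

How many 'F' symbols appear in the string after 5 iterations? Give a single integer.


Step 0: XFX  (1 'F')
Step 1: XXFXX  (1 'F')
Step 2: XXXXFXXXX  (1 'F')
Step 3: XXXXXXXXFXXXXXXXX  (1 'F')
Step 4: XXXXXXXXXXXXXXXXFXXXXXXXXXXXXXXXX  (1 'F')
Step 5: XXXXXXXXXXXXXXXXXXXXXXXXXXXXXXXXFXXXXXXXXXXXXXXXXXXXXXXXXXXXXXXXX  (1 'F')

Answer: 1


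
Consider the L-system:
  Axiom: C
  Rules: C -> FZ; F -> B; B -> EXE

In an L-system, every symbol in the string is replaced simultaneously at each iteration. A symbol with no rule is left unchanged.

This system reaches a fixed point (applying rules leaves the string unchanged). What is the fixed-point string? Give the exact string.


Step 0: C
Step 1: FZ
Step 2: BZ
Step 3: EXEZ
Step 4: EXEZ  (unchanged — fixed point at step 3)

Answer: EXEZ


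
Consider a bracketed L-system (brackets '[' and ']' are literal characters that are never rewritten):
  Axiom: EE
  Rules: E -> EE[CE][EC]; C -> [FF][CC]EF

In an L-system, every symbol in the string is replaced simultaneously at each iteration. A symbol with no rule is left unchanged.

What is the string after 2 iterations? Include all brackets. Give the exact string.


Answer: EE[CE][EC]EE[CE][EC][[FF][CC]EFEE[CE][EC]][EE[CE][EC][FF][CC]EF]EE[CE][EC]EE[CE][EC][[FF][CC]EFEE[CE][EC]][EE[CE][EC][FF][CC]EF]

Derivation:
Step 0: EE
Step 1: EE[CE][EC]EE[CE][EC]
Step 2: EE[CE][EC]EE[CE][EC][[FF][CC]EFEE[CE][EC]][EE[CE][EC][FF][CC]EF]EE[CE][EC]EE[CE][EC][[FF][CC]EFEE[CE][EC]][EE[CE][EC][FF][CC]EF]


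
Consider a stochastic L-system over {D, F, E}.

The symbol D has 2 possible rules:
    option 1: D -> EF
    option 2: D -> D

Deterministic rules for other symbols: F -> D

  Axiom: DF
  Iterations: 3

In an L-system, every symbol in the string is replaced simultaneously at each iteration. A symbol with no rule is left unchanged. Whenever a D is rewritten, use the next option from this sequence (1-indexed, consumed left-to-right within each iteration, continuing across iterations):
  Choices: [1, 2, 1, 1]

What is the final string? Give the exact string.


Answer: EEFEF

Derivation:
Step 0: DF
Step 1: EFD  (used choices [1])
Step 2: EDD  (used choices [2])
Step 3: EEFEF  (used choices [1, 1])


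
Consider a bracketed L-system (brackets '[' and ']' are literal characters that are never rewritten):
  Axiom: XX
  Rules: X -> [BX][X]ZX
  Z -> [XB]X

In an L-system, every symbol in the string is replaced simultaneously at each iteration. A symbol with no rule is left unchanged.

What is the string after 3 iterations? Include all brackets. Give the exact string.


Step 0: XX
Step 1: [BX][X]ZX[BX][X]ZX
Step 2: [B[BX][X]ZX][[BX][X]ZX][XB]X[BX][X]ZX[B[BX][X]ZX][[BX][X]ZX][XB]X[BX][X]ZX
Step 3: [B[B[BX][X]ZX][[BX][X]ZX][XB]X[BX][X]ZX][[B[BX][X]ZX][[BX][X]ZX][XB]X[BX][X]ZX][[BX][X]ZXB][BX][X]ZX[B[BX][X]ZX][[BX][X]ZX][XB]X[BX][X]ZX[B[B[BX][X]ZX][[BX][X]ZX][XB]X[BX][X]ZX][[B[BX][X]ZX][[BX][X]ZX][XB]X[BX][X]ZX][[BX][X]ZXB][BX][X]ZX[B[BX][X]ZX][[BX][X]ZX][XB]X[BX][X]ZX

Answer: [B[B[BX][X]ZX][[BX][X]ZX][XB]X[BX][X]ZX][[B[BX][X]ZX][[BX][X]ZX][XB]X[BX][X]ZX][[BX][X]ZXB][BX][X]ZX[B[BX][X]ZX][[BX][X]ZX][XB]X[BX][X]ZX[B[B[BX][X]ZX][[BX][X]ZX][XB]X[BX][X]ZX][[B[BX][X]ZX][[BX][X]ZX][XB]X[BX][X]ZX][[BX][X]ZXB][BX][X]ZX[B[BX][X]ZX][[BX][X]ZX][XB]X[BX][X]ZX


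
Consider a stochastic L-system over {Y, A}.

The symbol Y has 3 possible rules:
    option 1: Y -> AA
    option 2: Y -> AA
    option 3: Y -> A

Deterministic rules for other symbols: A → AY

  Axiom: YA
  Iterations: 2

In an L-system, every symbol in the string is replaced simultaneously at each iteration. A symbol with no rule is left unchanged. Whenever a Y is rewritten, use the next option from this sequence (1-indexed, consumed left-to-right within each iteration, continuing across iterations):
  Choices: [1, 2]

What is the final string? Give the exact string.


Step 0: YA
Step 1: AAAY  (used choices [1])
Step 2: AYAYAYAA  (used choices [2])

Answer: AYAYAYAA


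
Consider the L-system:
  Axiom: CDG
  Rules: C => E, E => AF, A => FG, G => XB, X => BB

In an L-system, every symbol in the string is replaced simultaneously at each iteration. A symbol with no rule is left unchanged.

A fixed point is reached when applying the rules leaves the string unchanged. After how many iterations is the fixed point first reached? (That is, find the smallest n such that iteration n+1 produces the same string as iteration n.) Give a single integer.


Answer: 5

Derivation:
Step 0: CDG
Step 1: EDXB
Step 2: AFDBBB
Step 3: FGFDBBB
Step 4: FXBFDBBB
Step 5: FBBBFDBBB
Step 6: FBBBFDBBB  (unchanged — fixed point at step 5)


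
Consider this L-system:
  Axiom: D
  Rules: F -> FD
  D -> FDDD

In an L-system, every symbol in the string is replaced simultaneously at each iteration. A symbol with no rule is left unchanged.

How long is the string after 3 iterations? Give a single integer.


Answer: 48

Derivation:
Step 0: length = 1
Step 1: length = 4
Step 2: length = 14
Step 3: length = 48


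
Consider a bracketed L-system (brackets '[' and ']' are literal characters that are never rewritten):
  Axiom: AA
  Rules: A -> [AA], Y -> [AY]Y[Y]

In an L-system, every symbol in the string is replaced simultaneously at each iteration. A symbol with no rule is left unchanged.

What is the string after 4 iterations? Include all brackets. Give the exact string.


Step 0: AA
Step 1: [AA][AA]
Step 2: [[AA][AA]][[AA][AA]]
Step 3: [[[AA][AA]][[AA][AA]]][[[AA][AA]][[AA][AA]]]
Step 4: [[[[AA][AA]][[AA][AA]]][[[AA][AA]][[AA][AA]]]][[[[AA][AA]][[AA][AA]]][[[AA][AA]][[AA][AA]]]]

Answer: [[[[AA][AA]][[AA][AA]]][[[AA][AA]][[AA][AA]]]][[[[AA][AA]][[AA][AA]]][[[AA][AA]][[AA][AA]]]]


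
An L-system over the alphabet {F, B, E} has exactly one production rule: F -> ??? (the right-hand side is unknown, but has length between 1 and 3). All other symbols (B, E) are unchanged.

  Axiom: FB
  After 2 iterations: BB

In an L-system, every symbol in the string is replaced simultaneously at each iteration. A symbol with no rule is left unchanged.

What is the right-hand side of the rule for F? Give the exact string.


Answer: B

Derivation:
Trying F -> B:
  Step 0: FB
  Step 1: BB
  Step 2: BB
Matches the given result.


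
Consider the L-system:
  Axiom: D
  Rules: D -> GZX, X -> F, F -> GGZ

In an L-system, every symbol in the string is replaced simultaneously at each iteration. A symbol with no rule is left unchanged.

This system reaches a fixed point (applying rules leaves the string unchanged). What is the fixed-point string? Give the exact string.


Answer: GZGGZ

Derivation:
Step 0: D
Step 1: GZX
Step 2: GZF
Step 3: GZGGZ
Step 4: GZGGZ  (unchanged — fixed point at step 3)


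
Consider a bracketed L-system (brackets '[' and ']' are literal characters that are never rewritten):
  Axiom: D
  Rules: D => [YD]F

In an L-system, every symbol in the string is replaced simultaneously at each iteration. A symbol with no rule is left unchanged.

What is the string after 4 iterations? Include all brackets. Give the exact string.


Answer: [Y[Y[Y[YD]F]F]F]F

Derivation:
Step 0: D
Step 1: [YD]F
Step 2: [Y[YD]F]F
Step 3: [Y[Y[YD]F]F]F
Step 4: [Y[Y[Y[YD]F]F]F]F


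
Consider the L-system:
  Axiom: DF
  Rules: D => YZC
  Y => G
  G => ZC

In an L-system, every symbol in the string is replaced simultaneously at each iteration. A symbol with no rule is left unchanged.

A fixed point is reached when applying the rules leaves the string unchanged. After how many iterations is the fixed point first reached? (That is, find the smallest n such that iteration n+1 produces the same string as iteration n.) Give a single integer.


Step 0: DF
Step 1: YZCF
Step 2: GZCF
Step 3: ZCZCF
Step 4: ZCZCF  (unchanged — fixed point at step 3)

Answer: 3


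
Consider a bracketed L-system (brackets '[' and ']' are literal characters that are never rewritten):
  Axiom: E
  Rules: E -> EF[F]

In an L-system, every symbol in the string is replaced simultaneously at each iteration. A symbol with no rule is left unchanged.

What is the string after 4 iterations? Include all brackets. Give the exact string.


Answer: EF[F]F[F]F[F]F[F]

Derivation:
Step 0: E
Step 1: EF[F]
Step 2: EF[F]F[F]
Step 3: EF[F]F[F]F[F]
Step 4: EF[F]F[F]F[F]F[F]


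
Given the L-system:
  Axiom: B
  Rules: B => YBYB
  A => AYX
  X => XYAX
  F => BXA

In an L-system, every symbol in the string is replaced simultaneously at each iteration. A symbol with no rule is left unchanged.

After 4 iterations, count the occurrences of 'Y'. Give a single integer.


Step 0: B  (0 'Y')
Step 1: YBYB  (2 'Y')
Step 2: YYBYBYYBYB  (6 'Y')
Step 3: YYYBYBYYBYBYYYBYBYYBYB  (14 'Y')
Step 4: YYYYBYBYYBYBYYYBYBYYBYBYYYYBYBYYBYBYYYBYBYYBYB  (30 'Y')

Answer: 30


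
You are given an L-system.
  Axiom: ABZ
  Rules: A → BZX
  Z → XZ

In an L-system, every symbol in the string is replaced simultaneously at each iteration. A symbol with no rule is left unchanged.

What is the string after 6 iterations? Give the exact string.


Step 0: ABZ
Step 1: BZXBXZ
Step 2: BXZXBXXZ
Step 3: BXXZXBXXXZ
Step 4: BXXXZXBXXXXZ
Step 5: BXXXXZXBXXXXXZ
Step 6: BXXXXXZXBXXXXXXZ

Answer: BXXXXXZXBXXXXXXZ


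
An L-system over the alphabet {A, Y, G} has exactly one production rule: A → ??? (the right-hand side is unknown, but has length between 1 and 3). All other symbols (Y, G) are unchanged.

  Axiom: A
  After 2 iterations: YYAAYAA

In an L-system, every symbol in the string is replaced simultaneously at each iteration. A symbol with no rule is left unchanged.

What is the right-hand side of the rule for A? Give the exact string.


Answer: YAA

Derivation:
Trying A → YAA:
  Step 0: A
  Step 1: YAA
  Step 2: YYAAYAA
Matches the given result.


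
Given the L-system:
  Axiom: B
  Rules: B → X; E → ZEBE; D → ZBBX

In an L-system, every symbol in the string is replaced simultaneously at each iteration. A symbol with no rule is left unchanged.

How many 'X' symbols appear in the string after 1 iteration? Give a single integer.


Answer: 1

Derivation:
Step 0: B  (0 'X')
Step 1: X  (1 'X')


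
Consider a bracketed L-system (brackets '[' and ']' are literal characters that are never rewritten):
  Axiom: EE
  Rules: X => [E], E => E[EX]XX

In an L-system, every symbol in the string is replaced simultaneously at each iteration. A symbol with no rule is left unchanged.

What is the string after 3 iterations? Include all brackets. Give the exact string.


Answer: E[EX]XX[E[EX]XX[E]][E][E][E[EX]XX[E[EX]XX[E]][E][E][E[EX]XX]][E[EX]XX][E[EX]XX]E[EX]XX[E[EX]XX[E]][E][E][E[EX]XX[E[EX]XX[E]][E][E][E[EX]XX]][E[EX]XX][E[EX]XX]

Derivation:
Step 0: EE
Step 1: E[EX]XXE[EX]XX
Step 2: E[EX]XX[E[EX]XX[E]][E][E]E[EX]XX[E[EX]XX[E]][E][E]
Step 3: E[EX]XX[E[EX]XX[E]][E][E][E[EX]XX[E[EX]XX[E]][E][E][E[EX]XX]][E[EX]XX][E[EX]XX]E[EX]XX[E[EX]XX[E]][E][E][E[EX]XX[E[EX]XX[E]][E][E][E[EX]XX]][E[EX]XX][E[EX]XX]


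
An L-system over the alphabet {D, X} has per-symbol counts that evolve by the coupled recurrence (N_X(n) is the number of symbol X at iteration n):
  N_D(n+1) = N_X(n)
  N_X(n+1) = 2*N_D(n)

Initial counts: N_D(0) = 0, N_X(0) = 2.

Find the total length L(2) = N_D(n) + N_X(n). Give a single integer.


Step 0: N_D=0, N_X=2, L=2
Step 1: N_D=2, N_X=0, L=2
Step 2: N_D=0, N_X=4, L=4

Answer: 4


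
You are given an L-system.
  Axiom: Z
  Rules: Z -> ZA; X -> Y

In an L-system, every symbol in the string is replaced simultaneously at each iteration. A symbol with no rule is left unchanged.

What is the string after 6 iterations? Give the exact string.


Step 0: Z
Step 1: ZA
Step 2: ZAA
Step 3: ZAAA
Step 4: ZAAAA
Step 5: ZAAAAA
Step 6: ZAAAAAA

Answer: ZAAAAAA


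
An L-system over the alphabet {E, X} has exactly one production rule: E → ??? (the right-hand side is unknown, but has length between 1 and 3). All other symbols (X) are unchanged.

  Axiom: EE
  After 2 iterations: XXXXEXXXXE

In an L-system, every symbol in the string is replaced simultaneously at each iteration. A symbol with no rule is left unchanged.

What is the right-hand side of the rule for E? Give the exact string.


Answer: XXE

Derivation:
Trying E → XXE:
  Step 0: EE
  Step 1: XXEXXE
  Step 2: XXXXEXXXXE
Matches the given result.


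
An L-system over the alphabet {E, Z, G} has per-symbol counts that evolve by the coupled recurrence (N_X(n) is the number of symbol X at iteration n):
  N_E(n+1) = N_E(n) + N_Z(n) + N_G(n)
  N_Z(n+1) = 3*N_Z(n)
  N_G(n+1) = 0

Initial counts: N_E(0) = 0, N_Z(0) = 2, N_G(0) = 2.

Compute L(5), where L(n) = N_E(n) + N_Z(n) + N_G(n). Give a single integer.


Step 0: N_E=0, N_Z=2, N_G=2, L=4
Step 1: N_E=4, N_Z=6, N_G=0, L=10
Step 2: N_E=10, N_Z=18, N_G=0, L=28
Step 3: N_E=28, N_Z=54, N_G=0, L=82
Step 4: N_E=82, N_Z=162, N_G=0, L=244
Step 5: N_E=244, N_Z=486, N_G=0, L=730

Answer: 730


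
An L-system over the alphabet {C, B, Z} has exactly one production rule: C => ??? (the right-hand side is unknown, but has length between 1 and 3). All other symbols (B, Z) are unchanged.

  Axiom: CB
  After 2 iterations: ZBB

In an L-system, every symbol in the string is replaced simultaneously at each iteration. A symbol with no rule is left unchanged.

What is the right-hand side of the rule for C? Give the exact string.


Answer: ZB

Derivation:
Trying C => ZB:
  Step 0: CB
  Step 1: ZBB
  Step 2: ZBB
Matches the given result.


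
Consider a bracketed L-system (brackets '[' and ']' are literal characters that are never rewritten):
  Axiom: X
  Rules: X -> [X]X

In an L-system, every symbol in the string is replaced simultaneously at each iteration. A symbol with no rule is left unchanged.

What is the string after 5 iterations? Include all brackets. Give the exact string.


Step 0: X
Step 1: [X]X
Step 2: [[X]X][X]X
Step 3: [[[X]X][X]X][[X]X][X]X
Step 4: [[[[X]X][X]X][[X]X][X]X][[[X]X][X]X][[X]X][X]X
Step 5: [[[[[X]X][X]X][[X]X][X]X][[[X]X][X]X][[X]X][X]X][[[[X]X][X]X][[X]X][X]X][[[X]X][X]X][[X]X][X]X

Answer: [[[[[X]X][X]X][[X]X][X]X][[[X]X][X]X][[X]X][X]X][[[[X]X][X]X][[X]X][X]X][[[X]X][X]X][[X]X][X]X


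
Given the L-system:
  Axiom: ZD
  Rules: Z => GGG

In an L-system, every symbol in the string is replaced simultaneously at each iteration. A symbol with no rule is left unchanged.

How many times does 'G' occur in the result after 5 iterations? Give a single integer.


Step 0: ZD  (0 'G')
Step 1: GGGD  (3 'G')
Step 2: GGGD  (3 'G')
Step 3: GGGD  (3 'G')
Step 4: GGGD  (3 'G')
Step 5: GGGD  (3 'G')

Answer: 3


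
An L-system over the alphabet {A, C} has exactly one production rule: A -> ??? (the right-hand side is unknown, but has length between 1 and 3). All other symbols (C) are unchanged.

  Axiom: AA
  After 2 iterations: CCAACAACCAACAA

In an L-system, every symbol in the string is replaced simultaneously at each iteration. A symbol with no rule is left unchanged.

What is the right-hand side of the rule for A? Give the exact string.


Answer: CAA

Derivation:
Trying A -> CAA:
  Step 0: AA
  Step 1: CAACAA
  Step 2: CCAACAACCAACAA
Matches the given result.


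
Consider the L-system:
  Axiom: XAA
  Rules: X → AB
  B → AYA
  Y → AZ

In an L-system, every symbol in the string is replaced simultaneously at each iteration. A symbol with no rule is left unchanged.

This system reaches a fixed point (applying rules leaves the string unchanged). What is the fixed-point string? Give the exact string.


Answer: AAAZAAA

Derivation:
Step 0: XAA
Step 1: ABAA
Step 2: AAYAAA
Step 3: AAAZAAA
Step 4: AAAZAAA  (unchanged — fixed point at step 3)


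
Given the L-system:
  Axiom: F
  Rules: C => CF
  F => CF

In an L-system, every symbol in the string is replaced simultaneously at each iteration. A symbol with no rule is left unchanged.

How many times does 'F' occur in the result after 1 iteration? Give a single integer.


Answer: 1

Derivation:
Step 0: F  (1 'F')
Step 1: CF  (1 'F')


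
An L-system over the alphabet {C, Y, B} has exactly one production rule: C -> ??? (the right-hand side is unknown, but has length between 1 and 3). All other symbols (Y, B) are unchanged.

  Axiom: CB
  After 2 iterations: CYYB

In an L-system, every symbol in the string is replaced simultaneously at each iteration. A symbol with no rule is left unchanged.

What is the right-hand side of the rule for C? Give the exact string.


Trying C -> CY:
  Step 0: CB
  Step 1: CYB
  Step 2: CYYB
Matches the given result.

Answer: CY


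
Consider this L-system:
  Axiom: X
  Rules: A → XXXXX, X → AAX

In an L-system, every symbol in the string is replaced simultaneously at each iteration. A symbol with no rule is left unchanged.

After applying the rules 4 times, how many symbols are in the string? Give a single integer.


Answer: 173

Derivation:
Step 0: length = 1
Step 1: length = 3
Step 2: length = 13
Step 3: length = 43
Step 4: length = 173


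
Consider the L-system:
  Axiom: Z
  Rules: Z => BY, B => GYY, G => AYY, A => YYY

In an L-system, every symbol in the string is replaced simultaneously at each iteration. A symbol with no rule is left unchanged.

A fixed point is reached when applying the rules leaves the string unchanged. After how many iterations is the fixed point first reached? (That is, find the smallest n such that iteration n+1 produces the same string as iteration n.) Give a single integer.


Answer: 4

Derivation:
Step 0: Z
Step 1: BY
Step 2: GYYY
Step 3: AYYYYY
Step 4: YYYYYYYY
Step 5: YYYYYYYY  (unchanged — fixed point at step 4)


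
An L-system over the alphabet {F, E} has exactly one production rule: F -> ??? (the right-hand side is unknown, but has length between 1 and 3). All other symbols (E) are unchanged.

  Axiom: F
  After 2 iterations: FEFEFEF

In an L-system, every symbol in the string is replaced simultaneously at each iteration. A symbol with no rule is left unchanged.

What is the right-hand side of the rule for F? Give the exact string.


Answer: FEF

Derivation:
Trying F -> FEF:
  Step 0: F
  Step 1: FEF
  Step 2: FEFEFEF
Matches the given result.


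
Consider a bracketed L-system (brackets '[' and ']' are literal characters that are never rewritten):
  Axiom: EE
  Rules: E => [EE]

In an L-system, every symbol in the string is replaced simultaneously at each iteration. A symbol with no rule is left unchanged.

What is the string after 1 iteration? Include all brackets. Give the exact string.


Step 0: EE
Step 1: [EE][EE]

Answer: [EE][EE]


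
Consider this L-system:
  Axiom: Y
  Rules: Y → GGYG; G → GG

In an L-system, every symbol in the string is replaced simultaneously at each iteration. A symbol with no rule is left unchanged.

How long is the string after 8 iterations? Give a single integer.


Step 0: length = 1
Step 1: length = 4
Step 2: length = 10
Step 3: length = 22
Step 4: length = 46
Step 5: length = 94
Step 6: length = 190
Step 7: length = 382
Step 8: length = 766

Answer: 766


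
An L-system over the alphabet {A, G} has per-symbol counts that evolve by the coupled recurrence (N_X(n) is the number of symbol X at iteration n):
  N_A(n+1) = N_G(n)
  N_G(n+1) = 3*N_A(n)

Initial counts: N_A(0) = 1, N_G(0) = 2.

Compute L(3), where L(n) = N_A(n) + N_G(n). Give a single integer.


Answer: 15

Derivation:
Step 0: N_A=1, N_G=2, L=3
Step 1: N_A=2, N_G=3, L=5
Step 2: N_A=3, N_G=6, L=9
Step 3: N_A=6, N_G=9, L=15


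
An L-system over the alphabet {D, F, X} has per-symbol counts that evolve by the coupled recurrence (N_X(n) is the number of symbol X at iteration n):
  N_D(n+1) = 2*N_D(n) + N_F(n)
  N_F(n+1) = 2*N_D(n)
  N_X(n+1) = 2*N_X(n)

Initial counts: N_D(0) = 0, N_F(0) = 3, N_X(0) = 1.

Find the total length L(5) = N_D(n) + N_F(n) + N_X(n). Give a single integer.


Answer: 260

Derivation:
Step 0: N_D=0, N_F=3, N_X=1, L=4
Step 1: N_D=3, N_F=0, N_X=2, L=5
Step 2: N_D=6, N_F=6, N_X=4, L=16
Step 3: N_D=18, N_F=12, N_X=8, L=38
Step 4: N_D=48, N_F=36, N_X=16, L=100
Step 5: N_D=132, N_F=96, N_X=32, L=260


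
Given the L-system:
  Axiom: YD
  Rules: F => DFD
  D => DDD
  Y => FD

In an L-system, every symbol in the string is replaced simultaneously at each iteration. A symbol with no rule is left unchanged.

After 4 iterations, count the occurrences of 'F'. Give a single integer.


Answer: 1

Derivation:
Step 0: YD  (0 'F')
Step 1: FDDDD  (1 'F')
Step 2: DFDDDDDDDDDDDDD  (1 'F')
Step 3: DDDDFDDDDDDDDDDDDDDDDDDDDDDDDDDDDDDDDDDDDDDDD  (1 'F')
Step 4: DDDDDDDDDDDDDFDDDDDDDDDDDDDDDDDDDDDDDDDDDDDDDDDDDDDDDDDDDDDDDDDDDDDDDDDDDDDDDDDDDDDDDDDDDDDDDDDDDDDDDDDDDDDDDDDDDDDDDDDDDDDDDDDDDDDDDDD  (1 'F')


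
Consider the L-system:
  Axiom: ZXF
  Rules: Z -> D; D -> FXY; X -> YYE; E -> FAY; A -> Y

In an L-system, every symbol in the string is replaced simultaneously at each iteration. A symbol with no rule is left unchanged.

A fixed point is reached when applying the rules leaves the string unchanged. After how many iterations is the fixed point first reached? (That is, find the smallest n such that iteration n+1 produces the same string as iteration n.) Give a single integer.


Step 0: ZXF
Step 1: DYYEF
Step 2: FXYYYFAYF
Step 3: FYYEYYYFYYF
Step 4: FYYFAYYYYFYYF
Step 5: FYYFYYYYYFYYF
Step 6: FYYFYYYYYFYYF  (unchanged — fixed point at step 5)

Answer: 5


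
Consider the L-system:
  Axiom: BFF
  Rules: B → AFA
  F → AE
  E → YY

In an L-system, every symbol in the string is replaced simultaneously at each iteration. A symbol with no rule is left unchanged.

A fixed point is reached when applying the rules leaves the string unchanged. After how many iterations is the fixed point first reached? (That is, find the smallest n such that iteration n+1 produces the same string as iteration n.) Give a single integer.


Answer: 3

Derivation:
Step 0: BFF
Step 1: AFAAEAE
Step 2: AAEAAYYAYY
Step 3: AAYYAAYYAYY
Step 4: AAYYAAYYAYY  (unchanged — fixed point at step 3)


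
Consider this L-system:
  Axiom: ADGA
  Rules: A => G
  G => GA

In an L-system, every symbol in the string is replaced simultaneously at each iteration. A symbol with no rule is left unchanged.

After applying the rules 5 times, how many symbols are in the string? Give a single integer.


Step 0: length = 4
Step 1: length = 5
Step 2: length = 8
Step 3: length = 12
Step 4: length = 19
Step 5: length = 30

Answer: 30


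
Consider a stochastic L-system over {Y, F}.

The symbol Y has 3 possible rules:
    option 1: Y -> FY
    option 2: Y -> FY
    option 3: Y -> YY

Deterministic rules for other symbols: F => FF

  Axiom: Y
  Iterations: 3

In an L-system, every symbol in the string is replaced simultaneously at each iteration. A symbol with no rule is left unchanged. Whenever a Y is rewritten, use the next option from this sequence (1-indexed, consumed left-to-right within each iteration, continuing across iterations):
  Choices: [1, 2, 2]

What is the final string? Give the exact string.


Answer: FFFFFFFY

Derivation:
Step 0: Y
Step 1: FY  (used choices [1])
Step 2: FFFY  (used choices [2])
Step 3: FFFFFFFY  (used choices [2])
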